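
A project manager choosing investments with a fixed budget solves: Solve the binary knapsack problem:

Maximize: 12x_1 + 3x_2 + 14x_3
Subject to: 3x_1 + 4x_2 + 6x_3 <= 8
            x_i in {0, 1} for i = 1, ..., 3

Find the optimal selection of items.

Items: item 1 (v=12, w=3), item 2 (v=3, w=4), item 3 (v=14, w=6)
Capacity: 8
Checking all 8 subsets (w = total weight, v = total value):
  {}: w = 0, v = 0
  {1}: w = 3, v = 12
  {2}: w = 4, v = 3
  {3}: w = 6, v = 14
  {1, 2}: w = 7, v = 15
  {1, 3}: w = 9 > 8, infeasible
  {2, 3}: w = 10 > 8, infeasible
  {1, 2, 3}: w = 13 > 8, infeasible
Best feasible subset: items [1, 2]
Total weight: 7 <= 8, total value: 15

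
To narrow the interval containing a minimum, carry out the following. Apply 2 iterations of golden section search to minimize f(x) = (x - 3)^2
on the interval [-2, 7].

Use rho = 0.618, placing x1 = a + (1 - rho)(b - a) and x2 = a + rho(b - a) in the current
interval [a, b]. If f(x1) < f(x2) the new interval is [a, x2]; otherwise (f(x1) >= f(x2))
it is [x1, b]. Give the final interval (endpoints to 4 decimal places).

Golden section search for min of f(x) = (x - 3)^2 on [-2, 7].
Each step: x1 = a + (1 - rho)(b - a), x2 = a + rho(b - a); if f(x1) < f(x2) keep [a, x2], otherwise keep [x1, b].
Step 1: [-2.0000, 7.0000], x1=1.4380 (f=2.4398), x2=3.5620 (f=0.3158); f(x1) > f(x2) => keep [1.4380, 7.0000]
Step 2: [1.4380, 7.0000], x1=3.5627 (f=0.3166), x2=4.8753 (f=3.5168); f(x1) < f(x2) => keep [1.4380, 4.8753]
Final interval: [1.4380, 4.8753]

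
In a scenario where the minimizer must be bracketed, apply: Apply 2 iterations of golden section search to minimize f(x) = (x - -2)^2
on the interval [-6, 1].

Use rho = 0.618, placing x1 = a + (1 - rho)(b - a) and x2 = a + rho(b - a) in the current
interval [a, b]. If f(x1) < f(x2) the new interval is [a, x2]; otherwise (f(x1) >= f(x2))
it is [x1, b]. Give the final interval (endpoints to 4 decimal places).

Golden section search for min of f(x) = (x - -2)^2 on [-6, 1].
Each step: x1 = a + (1 - rho)(b - a), x2 = a + rho(b - a); if f(x1) < f(x2) keep [a, x2], otherwise keep [x1, b].
Step 1: [-6.0000, 1.0000], x1=-3.3260 (f=1.7583), x2=-1.6740 (f=0.1063); f(x1) > f(x2) => keep [-3.3260, 1.0000]
Step 2: [-3.3260, 1.0000], x1=-1.6735 (f=0.1066), x2=-0.6525 (f=1.8157); f(x1) < f(x2) => keep [-3.3260, -0.6525]
Final interval: [-3.3260, -0.6525]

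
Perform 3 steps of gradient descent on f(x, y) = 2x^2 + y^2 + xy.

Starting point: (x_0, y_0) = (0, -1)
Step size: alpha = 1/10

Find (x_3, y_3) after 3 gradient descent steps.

f(x,y) = 2x^2 + y^2 + xy
grad_x = 4x + 1y, grad_y = 2y + 1x
Step 1: grad = (-1, -2), (1/10, -4/5)
Step 2: grad = (-2/5, -3/2), (7/50, -13/20)
Step 3: grad = (-9/100, -29/25), (149/1000, -267/500)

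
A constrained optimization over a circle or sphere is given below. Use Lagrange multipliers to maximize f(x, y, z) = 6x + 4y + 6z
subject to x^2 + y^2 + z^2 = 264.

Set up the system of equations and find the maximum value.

Lagrange conditions: 6 = 2*lambda*x, 4 = 2*lambda*y, 6 = 2*lambda*z
So x:6 = y:4 = z:6, i.e. x = 6t, y = 4t, z = 6t
Constraint: t^2*(6^2 + 4^2 + 6^2) = 264
  t^2 * 88 = 264  =>  t = sqrt(3)
Maximum = 6*6t + 4*4t + 6*6t = 88*sqrt(3) = sqrt(23232)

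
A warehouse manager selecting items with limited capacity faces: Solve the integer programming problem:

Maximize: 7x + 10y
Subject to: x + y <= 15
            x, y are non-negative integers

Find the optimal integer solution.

Objective: 7x + 10y, constraint: x + y <= 15
Coefficient of y is 10 > coefficient of x is 7, so allocate the entire budget to y.
Optimal: x = 0, y = 15, value = 150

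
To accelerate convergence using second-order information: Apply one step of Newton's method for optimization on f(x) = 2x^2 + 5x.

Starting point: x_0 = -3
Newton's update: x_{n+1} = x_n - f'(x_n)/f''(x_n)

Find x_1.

f(x) = 2x^2 + 5x
f'(x) = 4x + (5), f''(x) = 4
Newton step: x_1 = x_0 - f'(x_0)/f''(x_0)
f'(-3) = -7
x_1 = -3 - -7/4 = -5/4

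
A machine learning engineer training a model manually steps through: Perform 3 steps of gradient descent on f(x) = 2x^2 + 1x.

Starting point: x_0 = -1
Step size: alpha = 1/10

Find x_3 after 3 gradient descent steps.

f(x) = 2x^2 + 1x, f'(x) = 4x + (1)
Step 1: f'(-1) = -3, x_1 = -1 - 1/10 * -3 = -7/10
Step 2: f'(-7/10) = -9/5, x_2 = -7/10 - 1/10 * -9/5 = -13/25
Step 3: f'(-13/25) = -27/25, x_3 = -13/25 - 1/10 * -27/25 = -103/250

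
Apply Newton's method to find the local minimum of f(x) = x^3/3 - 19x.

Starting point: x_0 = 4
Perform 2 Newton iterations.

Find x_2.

f(x) = x^3/3 - 19x
f'(x) = x^2 - 19, f''(x) = 2x
Newton update: x_{n+1} = x_n - (x_n^2 - 19)/(2*x_n)
Step 1: x_0 = 4, f'=-3, f''=8, x_1 = 35/8
Step 2: x_1 = 35/8, f'=9/64, f''=35/4, x_2 = 2441/560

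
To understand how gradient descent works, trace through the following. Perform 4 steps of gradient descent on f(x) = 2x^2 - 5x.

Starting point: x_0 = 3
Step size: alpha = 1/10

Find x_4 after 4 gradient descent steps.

f(x) = 2x^2 - 5x, f'(x) = 4x + (-5)
Step 1: f'(3) = 7, x_1 = 3 - 1/10 * 7 = 23/10
Step 2: f'(23/10) = 21/5, x_2 = 23/10 - 1/10 * 21/5 = 47/25
Step 3: f'(47/25) = 63/25, x_3 = 47/25 - 1/10 * 63/25 = 407/250
Step 4: f'(407/250) = 189/125, x_4 = 407/250 - 1/10 * 189/125 = 923/625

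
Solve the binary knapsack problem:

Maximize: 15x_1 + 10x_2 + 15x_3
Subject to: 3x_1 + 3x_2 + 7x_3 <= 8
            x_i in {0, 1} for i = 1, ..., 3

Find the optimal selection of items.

Items: item 1 (v=15, w=3), item 2 (v=10, w=3), item 3 (v=15, w=7)
Capacity: 8
Checking all 8 subsets (w = total weight, v = total value):
  {}: w = 0, v = 0
  {1}: w = 3, v = 15
  {2}: w = 3, v = 10
  {3}: w = 7, v = 15
  {1, 2}: w = 6, v = 25
  {1, 3}: w = 10 > 8, infeasible
  {2, 3}: w = 10 > 8, infeasible
  {1, 2, 3}: w = 13 > 8, infeasible
Best feasible subset: items [1, 2]
Total weight: 6 <= 8, total value: 25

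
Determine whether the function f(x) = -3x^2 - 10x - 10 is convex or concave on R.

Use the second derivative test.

f(x) = -3x^2 - 10x - 10
f'(x) = -6x - 10
f''(x) = -6
Since f''(x) = -6 < 0 for all x, f is concave on R.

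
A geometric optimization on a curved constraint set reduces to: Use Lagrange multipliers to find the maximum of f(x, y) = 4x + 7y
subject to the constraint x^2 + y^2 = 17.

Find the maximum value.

Set up Lagrange conditions: grad f = lambda * grad g
  4 = 2*lambda*x
  7 = 2*lambda*y
From these: x/y = 4/7, so x = 4t, y = 7t for some t.
Substitute into constraint: (4t)^2 + (7t)^2 = 17
  t^2 * 65 = 17
  t = sqrt(17/65)
Maximum = 4*x + 7*y = (4^2 + 7^2)*t = 65 * sqrt(17/65) = sqrt(1105)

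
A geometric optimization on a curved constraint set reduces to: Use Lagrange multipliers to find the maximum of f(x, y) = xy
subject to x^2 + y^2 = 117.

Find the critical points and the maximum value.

Lagrange conditions: y = 2*lambda*x and x = 2*lambda*y
If x = 0 then y = 0, violating the constraint, so x, y != 0.
Dividing: y/x = x/y => x^2 = y^2 => y = x or y = -x
Constraint: 2x^2 = 117 => x^2 = 117/2 => x = +/-sqrt(117/2)
Critical points: (sqrt(117/2), sqrt(117/2)), (-sqrt(117/2), -sqrt(117/2)), (sqrt(117/2), -sqrt(117/2)), (-sqrt(117/2), sqrt(117/2))
  y = x:  xy = x^2 = 117/2  at (sqrt(117/2), sqrt(117/2)) and (-sqrt(117/2), -sqrt(117/2))
  y = -x: xy = -x^2 = -117/2 at (sqrt(117/2), -sqrt(117/2)) and (-sqrt(117/2), sqrt(117/2))
Maximum xy = 117/2 at (sqrt(117/2), sqrt(117/2)) and (-sqrt(117/2), -sqrt(117/2))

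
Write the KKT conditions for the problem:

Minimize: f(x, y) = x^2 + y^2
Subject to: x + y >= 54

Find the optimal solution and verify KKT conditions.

KKT conditions for min x^2 + y^2 s.t. x + y >= 54:
Stationarity: 2x = mu, 2y = mu
So x = y = mu/2.
Complementary slackness: mu*(x + y - 54) = 0
Primal feasibility: x + y >= 54; dual feasibility: mu >= 0
If mu = 0 then x = y = 0, but 0 + 0 < 54 is infeasible, so the constraint is active.
Constraint active: x + y = 2*(mu/2) = 54 => mu = 54
x = y = 27, f = 1458
Verify: stationarity 2*27 = 54 = mu; primal 27 + 27 = 54 >= 54; dual mu = 54 >= 0; complementary slackness 54*(54 - 54) = 0. All KKT conditions hold.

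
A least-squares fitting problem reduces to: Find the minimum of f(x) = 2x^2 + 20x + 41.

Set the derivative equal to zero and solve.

f(x) = 2x^2 + 20x + 41
f'(x) = 4x + (20) = 0
x = -20/4 = -5
f(-5) = -9
Since f''(x) = 4 > 0, this is a minimum.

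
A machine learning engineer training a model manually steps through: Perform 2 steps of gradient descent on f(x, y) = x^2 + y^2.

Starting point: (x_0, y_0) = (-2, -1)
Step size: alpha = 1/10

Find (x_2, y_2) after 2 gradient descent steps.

f(x,y) = x^2 + y^2
grad_x = 2x + 0y, grad_y = 2y + 0x
Step 1: grad = (-4, -2), (-8/5, -4/5)
Step 2: grad = (-16/5, -8/5), (-32/25, -16/25)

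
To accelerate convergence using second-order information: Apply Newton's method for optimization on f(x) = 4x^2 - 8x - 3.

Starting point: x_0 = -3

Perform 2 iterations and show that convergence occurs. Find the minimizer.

f(x) = 4x^2 - 8x - 3, f'(x) = 8x + (-8), f''(x) = 8
Step 1: f'(-3) = -32, x_1 = -3 - -32/8 = 1
Step 2: f'(1) = 0, x_2 = 1 (converged)
Newton's method converges in 1 step for quadratics.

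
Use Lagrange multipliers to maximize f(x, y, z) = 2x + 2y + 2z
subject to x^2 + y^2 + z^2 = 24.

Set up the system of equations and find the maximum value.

Lagrange conditions: 2 = 2*lambda*x, 2 = 2*lambda*y, 2 = 2*lambda*z
So x:2 = y:2 = z:2, i.e. x = 2t, y = 2t, z = 2t
Constraint: t^2*(2^2 + 2^2 + 2^2) = 24
  t^2 * 12 = 24  =>  t = sqrt(2)
Maximum = 2*2t + 2*2t + 2*2t = 12*sqrt(2) = sqrt(288)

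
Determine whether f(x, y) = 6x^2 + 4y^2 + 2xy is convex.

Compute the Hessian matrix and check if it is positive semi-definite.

f(x,y) = 6x^2 + 4y^2 + 2xy
Hessian H = [[12, 2], [2, 8]]
trace(H) = 20, det(H) = 92
Eigenvalues: (20 +/- sqrt(32)) / 2 = 12.83, 7.172
Since both eigenvalues > 0, f is convex.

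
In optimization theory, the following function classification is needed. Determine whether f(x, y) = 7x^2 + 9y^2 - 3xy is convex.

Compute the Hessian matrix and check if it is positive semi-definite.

f(x,y) = 7x^2 + 9y^2 - 3xy
Hessian H = [[14, -3], [-3, 18]]
trace(H) = 32, det(H) = 243
Eigenvalues: (32 +/- sqrt(52)) / 2 = 19.61, 12.39
Since both eigenvalues > 0, f is convex.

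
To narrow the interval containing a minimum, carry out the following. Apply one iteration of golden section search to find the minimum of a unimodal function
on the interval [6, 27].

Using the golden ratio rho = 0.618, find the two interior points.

Golden section search on [6, 27].
Golden ratio rho = 0.618 (approx).
Interior points:
  x_1 = 6 + (1-0.618)*21 = 14.0220
  x_2 = 6 + 0.618*21 = 18.9780
Compare f(x_1) and f(x_2) to determine which subinterval to keep.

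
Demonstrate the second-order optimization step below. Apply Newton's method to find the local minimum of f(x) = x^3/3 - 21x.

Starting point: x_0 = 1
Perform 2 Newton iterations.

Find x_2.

f(x) = x^3/3 - 21x
f'(x) = x^2 - 21, f''(x) = 2x
Newton update: x_{n+1} = x_n - (x_n^2 - 21)/(2*x_n)
Step 1: x_0 = 1, f'=-20, f''=2, x_1 = 11
Step 2: x_1 = 11, f'=100, f''=22, x_2 = 71/11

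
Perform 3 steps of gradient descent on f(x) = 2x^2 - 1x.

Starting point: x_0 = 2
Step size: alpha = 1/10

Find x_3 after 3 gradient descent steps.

f(x) = 2x^2 - 1x, f'(x) = 4x + (-1)
Step 1: f'(2) = 7, x_1 = 2 - 1/10 * 7 = 13/10
Step 2: f'(13/10) = 21/5, x_2 = 13/10 - 1/10 * 21/5 = 22/25
Step 3: f'(22/25) = 63/25, x_3 = 22/25 - 1/10 * 63/25 = 157/250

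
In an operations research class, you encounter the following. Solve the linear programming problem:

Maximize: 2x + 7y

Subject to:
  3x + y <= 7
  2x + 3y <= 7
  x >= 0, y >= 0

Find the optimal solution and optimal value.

Feasible vertices: (0, 0), (0, 7/3), (2, 1), (7/3, 0)
Objective 2x + 7y at each:
  (0, 0): 0
  (0, 7/3): 49/3
  (2, 1): 11
  (7/3, 0): 14/3
Maximum is 49/3 at (0, 7/3).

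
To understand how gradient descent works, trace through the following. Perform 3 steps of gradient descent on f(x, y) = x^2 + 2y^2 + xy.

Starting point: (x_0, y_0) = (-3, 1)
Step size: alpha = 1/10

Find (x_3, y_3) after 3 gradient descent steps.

f(x,y) = x^2 + 2y^2 + xy
grad_x = 2x + 1y, grad_y = 4y + 1x
Step 1: grad = (-5, 1), (-5/2, 9/10)
Step 2: grad = (-41/10, 11/10), (-209/100, 79/100)
Step 3: grad = (-339/100, 107/100), (-1751/1000, 683/1000)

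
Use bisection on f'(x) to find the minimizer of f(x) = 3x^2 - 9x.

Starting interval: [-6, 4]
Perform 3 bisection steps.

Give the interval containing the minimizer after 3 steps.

Finding critical point of f(x) = 3x^2 - 9x using bisection on f'(x) = 6x + -9.
f'(x) = 0 when x = 3/2.
Starting interval: [-6, 4]
Step 1: mid = -1, f'(mid) = -15, new interval = [-1, 4]
Step 2: mid = 3/2, f'(mid) = 0, new interval = [3/2, 3/2]
Step 3: mid = 3/2, f'(mid) = 0, new interval = [3/2, 3/2]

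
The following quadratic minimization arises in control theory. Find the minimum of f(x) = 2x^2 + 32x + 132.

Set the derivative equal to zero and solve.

f(x) = 2x^2 + 32x + 132
f'(x) = 4x + (32) = 0
x = -32/4 = -8
f(-8) = 4
Since f''(x) = 4 > 0, this is a minimum.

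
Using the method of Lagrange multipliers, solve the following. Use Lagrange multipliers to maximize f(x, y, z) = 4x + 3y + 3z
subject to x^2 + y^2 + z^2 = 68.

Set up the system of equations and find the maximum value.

Lagrange conditions: 4 = 2*lambda*x, 3 = 2*lambda*y, 3 = 2*lambda*z
So x:4 = y:3 = z:3, i.e. x = 4t, y = 3t, z = 3t
Constraint: t^2*(4^2 + 3^2 + 3^2) = 68
  t^2 * 34 = 68  =>  t = sqrt(2)
Maximum = 4*4t + 3*3t + 3*3t = 34*sqrt(2) = sqrt(2312)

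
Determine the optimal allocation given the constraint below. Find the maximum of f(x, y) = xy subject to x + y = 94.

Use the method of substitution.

Substitute y = 94 - x into f(x,y) = xy:
g(x) = x(94 - x) = 94x - x^2
g'(x) = 94 - 2x = 0  =>  x = 47
y = 94 - 47 = 47
Maximum value = 47 * 47 = 2209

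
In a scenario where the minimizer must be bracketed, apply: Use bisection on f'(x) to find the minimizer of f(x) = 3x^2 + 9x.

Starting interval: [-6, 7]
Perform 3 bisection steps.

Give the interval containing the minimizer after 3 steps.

Finding critical point of f(x) = 3x^2 + 9x using bisection on f'(x) = 6x + 9.
f'(x) = 0 when x = -3/2.
Starting interval: [-6, 7]
Step 1: mid = 1/2, f'(mid) = 12, new interval = [-6, 1/2]
Step 2: mid = -11/4, f'(mid) = -15/2, new interval = [-11/4, 1/2]
Step 3: mid = -9/8, f'(mid) = 9/4, new interval = [-11/4, -9/8]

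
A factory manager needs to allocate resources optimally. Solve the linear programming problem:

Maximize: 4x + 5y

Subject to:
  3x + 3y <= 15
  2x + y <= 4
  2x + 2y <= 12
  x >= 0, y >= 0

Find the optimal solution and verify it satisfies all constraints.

Feasible vertices: (0, 0), (0, 4), (2, 0)
Objective 4x + 5y at each vertex:
  (0, 0): 0
  (0, 4): 20
  (2, 0): 8
Maximum is 20 at (0, 4).
Verify constraints at (x, y) = (0, 4):
  3*0 + 3*4 = 12 <= 15
  2*0 + 1*4 = 4 <= 4 (active)
  2*0 + 2*4 = 8 <= 12
  x = 0 >= 0, y = 4 >= 0. All constraints satisfied.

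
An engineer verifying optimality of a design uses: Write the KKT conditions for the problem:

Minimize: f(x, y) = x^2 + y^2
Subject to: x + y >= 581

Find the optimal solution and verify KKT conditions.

KKT conditions for min x^2 + y^2 s.t. x + y >= 581:
Stationarity: 2x = mu, 2y = mu
So x = y = mu/2.
Complementary slackness: mu*(x + y - 581) = 0
Primal feasibility: x + y >= 581; dual feasibility: mu >= 0
If mu = 0 then x = y = 0, but 0 + 0 < 581 is infeasible, so the constraint is active.
Constraint active: x + y = 2*(mu/2) = 581 => mu = 581
x = y = 581/2, f = 337561/2
Verify: stationarity 2*(581/2) = 581 = mu; primal 581/2 + 581/2 = 581 >= 581; dual mu = 581 >= 0; complementary slackness 581*(581 - 581) = 0. All KKT conditions hold.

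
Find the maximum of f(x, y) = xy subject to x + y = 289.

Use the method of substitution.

Substitute y = 289 - x into f(x,y) = xy:
g(x) = x(289 - x) = 289x - x^2
g'(x) = 289 - 2x = 0  =>  x = 289/2
y = 289 - 289/2 = 289/2
Maximum value = (289/2) * (289/2) = 83521/4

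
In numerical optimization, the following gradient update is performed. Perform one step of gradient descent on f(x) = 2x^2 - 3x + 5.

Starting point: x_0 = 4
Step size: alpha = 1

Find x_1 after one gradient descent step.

f(x) = 2x^2 - 3x + 5
f'(x) = 4x - 3
f'(4) = 4*4 + (-3) = 13
x_1 = x_0 - alpha * f'(x_0) = 4 - 1 * 13 = -9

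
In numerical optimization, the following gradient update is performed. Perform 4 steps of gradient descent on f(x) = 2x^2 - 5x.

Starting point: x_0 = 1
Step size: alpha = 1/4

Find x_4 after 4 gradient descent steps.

f(x) = 2x^2 - 5x, f'(x) = 4x + (-5)
Step 1: f'(1) = -1, x_1 = 1 - 1/4 * -1 = 5/4
Step 2: f'(5/4) = 0, x_2 = 5/4 - 1/4 * 0 = 5/4
Step 3: f'(5/4) = 0, x_3 = 5/4 - 1/4 * 0 = 5/4
Step 4: f'(5/4) = 0, x_4 = 5/4 - 1/4 * 0 = 5/4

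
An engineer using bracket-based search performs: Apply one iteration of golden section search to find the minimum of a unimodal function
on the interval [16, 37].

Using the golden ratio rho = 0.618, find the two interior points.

Golden section search on [16, 37].
Golden ratio rho = 0.618 (approx).
Interior points:
  x_1 = 16 + (1-0.618)*21 = 24.0220
  x_2 = 16 + 0.618*21 = 28.9780
Compare f(x_1) and f(x_2) to determine which subinterval to keep.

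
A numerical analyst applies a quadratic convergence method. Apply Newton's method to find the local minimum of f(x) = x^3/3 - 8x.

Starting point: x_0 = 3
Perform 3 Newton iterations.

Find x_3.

f(x) = x^3/3 - 8x
f'(x) = x^2 - 8, f''(x) = 2x
Newton update: x_{n+1} = x_n - (x_n^2 - 8)/(2*x_n)
Step 1: x_0 = 3, f'=1, f''=6, x_1 = 17/6
Step 2: x_1 = 17/6, f'=1/36, f''=17/3, x_2 = 577/204
Step 3: x_2 = 577/204, f'=1/41616, f''=577/102, x_3 = 665857/235416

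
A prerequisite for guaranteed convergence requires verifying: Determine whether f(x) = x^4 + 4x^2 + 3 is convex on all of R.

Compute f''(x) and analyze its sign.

f(x) = x^4 + 4x^2 + 3
f'(x) = 4x^3 + 8x
f''(x) = 12x^2 + 8
f''(x) = 12x^2 + 8 >= 8 > 0 for all x
Therefore, f is convex on R.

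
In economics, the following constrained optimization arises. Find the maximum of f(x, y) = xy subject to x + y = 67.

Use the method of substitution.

Substitute y = 67 - x into f(x,y) = xy:
g(x) = x(67 - x) = 67x - x^2
g'(x) = 67 - 2x = 0  =>  x = 67/2
y = 67 - 67/2 = 67/2
Maximum value = (67/2) * (67/2) = 4489/4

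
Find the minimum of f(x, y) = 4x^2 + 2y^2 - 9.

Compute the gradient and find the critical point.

f(x,y) = 4x^2 + 2y^2 - 9
df/dx = 8x + (0) = 0  =>  x = 0
df/dy = 4y + (0) = 0  =>  y = 0
f(0, 0) = 4*(0)^2 + 2*(0)^2 + -9 = -9
Hessian is diagonal with entries 8, 4 > 0, so this is a minimum.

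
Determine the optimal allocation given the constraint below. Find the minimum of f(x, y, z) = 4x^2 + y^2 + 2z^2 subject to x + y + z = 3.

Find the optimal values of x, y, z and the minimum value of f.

Using Lagrange multipliers on f = 4x^2 + y^2 + 2z^2 with constraint x + y + z = 3:
Conditions: 2*4*x = lambda, 2*1*y = lambda, 2*2*z = lambda
So x = lambda/8, y = lambda/2, z = lambda/4
Substituting into constraint: lambda * (7/8) = 3
lambda = 24/7
x = 3/7, y = 12/7, z = 6/7
Minimum value = 36/7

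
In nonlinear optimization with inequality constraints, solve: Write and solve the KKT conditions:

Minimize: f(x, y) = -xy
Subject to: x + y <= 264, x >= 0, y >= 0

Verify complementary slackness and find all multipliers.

Problem: min -xy s.t. x + y <= 264 (multiplier lambda), x >= 0 (mu_x), y >= 0 (mu_y)
KKT stationarity: -y + lambda - mu_x = 0, -x + lambda - mu_y = 0, with lambda, mu_x, mu_y >= 0
Complementary slackness: lambda*(x + y - 264) = 0, mu_x*x = 0, mu_y*y = 0
If lambda = 0: y = -mu_x <= 0 and x = -mu_y <= 0 force x = y = 0 with f = 0; but x = y = 132 is feasible with f = -17424 < 0, so this is not the minimum. Hence lambda > 0 and x + y = 264.
Try x > 0, y > 0 (so mu_x = mu_y = 0): y = lambda, x = lambda => x = y = lambda
x + y = 264 => 2*lambda = 264 => lambda = 132
x* = y* = 132 > 0, consistent with mu_x = mu_y = 0.
(Any feasible point with x = 0 or y = 0 has f = 0 > -17424, so the minimum is not on those boundaries.)
min(-xy) = -17424 (i.e. max xy = 17424)
Multipliers: lambda = 132, mu_x = 0, mu_y = 0
Complementary slackness: lambda*(x + y - 264) = 132*(132 + 132 - 264) = 0, mu_x*x = 0*132 = 0, mu_y*y = 0*132 = 0. Satisfied.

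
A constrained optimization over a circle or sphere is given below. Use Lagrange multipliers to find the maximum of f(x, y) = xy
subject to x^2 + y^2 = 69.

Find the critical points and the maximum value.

Lagrange conditions: y = 2*lambda*x and x = 2*lambda*y
If x = 0 then y = 0, violating the constraint, so x, y != 0.
Dividing: y/x = x/y => x^2 = y^2 => y = x or y = -x
Constraint: 2x^2 = 69 => x^2 = 69/2 => x = +/-sqrt(69/2)
Critical points: (sqrt(69/2), sqrt(69/2)), (-sqrt(69/2), -sqrt(69/2)), (sqrt(69/2), -sqrt(69/2)), (-sqrt(69/2), sqrt(69/2))
  y = x:  xy = x^2 = 69/2  at (sqrt(69/2), sqrt(69/2)) and (-sqrt(69/2), -sqrt(69/2))
  y = -x: xy = -x^2 = -69/2 at (sqrt(69/2), -sqrt(69/2)) and (-sqrt(69/2), sqrt(69/2))
Maximum xy = 69/2 at (sqrt(69/2), sqrt(69/2)) and (-sqrt(69/2), -sqrt(69/2))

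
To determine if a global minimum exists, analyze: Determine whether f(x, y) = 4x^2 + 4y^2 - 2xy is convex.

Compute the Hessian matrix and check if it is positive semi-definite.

f(x,y) = 4x^2 + 4y^2 - 2xy
Hessian H = [[8, -2], [-2, 8]]
trace(H) = 16, det(H) = 60
Eigenvalues: (16 +/- sqrt(16)) / 2 = 10, 6
Since both eigenvalues > 0, f is convex.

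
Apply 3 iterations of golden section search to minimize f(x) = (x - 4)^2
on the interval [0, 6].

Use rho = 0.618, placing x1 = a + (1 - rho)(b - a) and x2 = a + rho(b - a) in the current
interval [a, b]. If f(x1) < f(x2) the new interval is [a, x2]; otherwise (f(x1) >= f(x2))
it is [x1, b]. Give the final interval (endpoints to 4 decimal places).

Golden section search for min of f(x) = (x - 4)^2 on [0, 6].
Each step: x1 = a + (1 - rho)(b - a), x2 = a + rho(b - a); if f(x1) < f(x2) keep [a, x2], otherwise keep [x1, b].
Step 1: [0.0000, 6.0000], x1=2.2920 (f=2.9173), x2=3.7080 (f=0.0853); f(x1) > f(x2) => keep [2.2920, 6.0000]
Step 2: [2.2920, 6.0000], x1=3.7085 (f=0.0850), x2=4.5835 (f=0.3405); f(x1) < f(x2) => keep [2.2920, 4.5835]
Step 3: [2.2920, 4.5835], x1=3.1674 (f=0.6933), x2=3.7082 (f=0.0852); f(x1) > f(x2) => keep [3.1674, 4.5835]
Final interval: [3.1674, 4.5835]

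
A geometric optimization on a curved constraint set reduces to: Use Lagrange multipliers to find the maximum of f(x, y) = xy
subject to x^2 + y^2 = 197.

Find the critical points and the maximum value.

Lagrange conditions: y = 2*lambda*x and x = 2*lambda*y
If x = 0 then y = 0, violating the constraint, so x, y != 0.
Dividing: y/x = x/y => x^2 = y^2 => y = x or y = -x
Constraint: 2x^2 = 197 => x^2 = 197/2 => x = +/-sqrt(197/2)
Critical points: (sqrt(197/2), sqrt(197/2)), (-sqrt(197/2), -sqrt(197/2)), (sqrt(197/2), -sqrt(197/2)), (-sqrt(197/2), sqrt(197/2))
  y = x:  xy = x^2 = 197/2  at (sqrt(197/2), sqrt(197/2)) and (-sqrt(197/2), -sqrt(197/2))
  y = -x: xy = -x^2 = -197/2 at (sqrt(197/2), -sqrt(197/2)) and (-sqrt(197/2), sqrt(197/2))
Maximum xy = 197/2 at (sqrt(197/2), sqrt(197/2)) and (-sqrt(197/2), -sqrt(197/2))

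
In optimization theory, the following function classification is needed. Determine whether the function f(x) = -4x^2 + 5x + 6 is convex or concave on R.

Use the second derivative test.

f(x) = -4x^2 + 5x + 6
f'(x) = -8x + 5
f''(x) = -8
Since f''(x) = -8 < 0 for all x, f is concave on R.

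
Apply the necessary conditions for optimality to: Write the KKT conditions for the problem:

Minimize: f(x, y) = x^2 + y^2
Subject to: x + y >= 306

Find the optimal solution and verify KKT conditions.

KKT conditions for min x^2 + y^2 s.t. x + y >= 306:
Stationarity: 2x = mu, 2y = mu
So x = y = mu/2.
Complementary slackness: mu*(x + y - 306) = 0
Primal feasibility: x + y >= 306; dual feasibility: mu >= 0
If mu = 0 then x = y = 0, but 0 + 0 < 306 is infeasible, so the constraint is active.
Constraint active: x + y = 2*(mu/2) = 306 => mu = 306
x = y = 153, f = 46818
Verify: stationarity 2*153 = 306 = mu; primal 153 + 153 = 306 >= 306; dual mu = 306 >= 0; complementary slackness 306*(306 - 306) = 0. All KKT conditions hold.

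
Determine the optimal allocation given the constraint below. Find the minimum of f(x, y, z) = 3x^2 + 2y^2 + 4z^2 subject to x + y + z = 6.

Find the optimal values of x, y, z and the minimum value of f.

Using Lagrange multipliers on f = 3x^2 + 2y^2 + 4z^2 with constraint x + y + z = 6:
Conditions: 2*3*x = lambda, 2*2*y = lambda, 2*4*z = lambda
So x = lambda/6, y = lambda/4, z = lambda/8
Substituting into constraint: lambda * (13/24) = 6
lambda = 144/13
x = 24/13, y = 36/13, z = 18/13
Minimum value = 432/13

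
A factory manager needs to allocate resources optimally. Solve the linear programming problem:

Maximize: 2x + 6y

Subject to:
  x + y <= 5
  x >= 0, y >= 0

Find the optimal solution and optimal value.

The feasible region has vertices at [(0, 0), (5, 0), (0, 5)].
Checking objective 2x + 6y at each vertex:
  (0, 0): 2*0 + 6*0 = 0
  (5, 0): 2*5 + 6*0 = 10
  (0, 5): 2*0 + 6*5 = 30
Maximum is 30 at (0, 5).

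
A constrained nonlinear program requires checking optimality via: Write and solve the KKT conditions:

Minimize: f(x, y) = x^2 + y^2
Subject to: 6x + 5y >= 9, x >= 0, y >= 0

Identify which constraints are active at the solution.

KKT conditions for min x^2 + y^2 s.t. 6x + 5y >= 9, x >= 0, y >= 0:
Stationarity: 2x = mu*6 + mu_x, 2y = mu*5 + mu_y, with mu, mu_x, mu_y >= 0
Complementary slackness: mu*(6x + 5y - 9) = 0, mu_x*x = 0, mu_y*y = 0
(0, 0) is infeasible (6*0 + 5*0 < 9), so if mu = 0 stationarity would force x = mu_x/2 >= 0, y = mu_y/2 >= 0 with mu_x*x = mu_y*y = 0, i.e. x = y = 0: contradiction. Hence mu > 0 and 6x + 5y = 9 is active.
Try x > 0, y > 0 (so mu_x = mu_y = 0): x = 6*mu/2, y = 5*mu/2
Substitute: 6*(6*mu/2) + 5*(5*mu/2) = 9
  mu*61/2 = 9 => mu = 18/61
x* = 54/61 > 0, y* = 45/61 > 0, consistent with mu_x = mu_y = 0.
f is convex and the constraints are linear, so this KKT point is the global minimum.
f* = 81/61
Active constraints: 6x + 5y >= 9 (holds with equality, mu = 18/61 > 0); x >= 0 and y >= 0 are inactive (mu_x = mu_y = 0).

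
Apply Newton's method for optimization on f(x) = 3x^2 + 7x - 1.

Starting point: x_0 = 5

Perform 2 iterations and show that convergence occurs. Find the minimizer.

f(x) = 3x^2 + 7x - 1, f'(x) = 6x + (7), f''(x) = 6
Step 1: f'(5) = 37, x_1 = 5 - 37/6 = -7/6
Step 2: f'(-7/6) = 0, x_2 = -7/6 (converged)
Newton's method converges in 1 step for quadratics.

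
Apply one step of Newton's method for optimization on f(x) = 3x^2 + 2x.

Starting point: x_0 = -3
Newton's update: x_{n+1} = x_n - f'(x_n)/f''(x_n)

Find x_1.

f(x) = 3x^2 + 2x
f'(x) = 6x + (2), f''(x) = 6
Newton step: x_1 = x_0 - f'(x_0)/f''(x_0)
f'(-3) = -16
x_1 = -3 - -16/6 = -1/3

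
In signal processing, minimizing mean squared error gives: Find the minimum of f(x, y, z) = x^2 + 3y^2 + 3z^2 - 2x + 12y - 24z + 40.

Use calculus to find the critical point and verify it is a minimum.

f(x,y,z) = x^2 + 3y^2 + 3z^2 - 2x + 12y - 24z + 40
df/dx = 2x + (-2) = 0 => x = 1
df/dy = 6y + (12) = 0 => y = -2
df/dz = 6z + (-24) = 0 => z = 4
f(1,-2,4) = 1*(1)^2 + 3*(-2)^2 + 3*(4)^2 + -2*(1) + 12*(-2) + -24*(4) + 40 = -21
Hessian is diagonal with entries 2, 6, 6 > 0, confirmed minimum.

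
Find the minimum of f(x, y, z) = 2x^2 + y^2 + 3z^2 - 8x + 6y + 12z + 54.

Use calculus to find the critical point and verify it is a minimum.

f(x,y,z) = 2x^2 + y^2 + 3z^2 - 8x + 6y + 12z + 54
df/dx = 4x + (-8) = 0 => x = 2
df/dy = 2y + (6) = 0 => y = -3
df/dz = 6z + (12) = 0 => z = -2
f(2,-3,-2) = 2*(2)^2 + 1*(-3)^2 + 3*(-2)^2 + -8*(2) + 6*(-3) + 12*(-2) + 54 = 25
Hessian is diagonal with entries 4, 2, 6 > 0, confirmed minimum.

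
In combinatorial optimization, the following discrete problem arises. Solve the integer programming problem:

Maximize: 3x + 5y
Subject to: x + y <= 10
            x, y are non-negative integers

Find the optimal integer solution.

Objective: 3x + 5y, constraint: x + y <= 10
Coefficient of y is 5 > coefficient of x is 3, so allocate the entire budget to y.
Optimal: x = 0, y = 10, value = 50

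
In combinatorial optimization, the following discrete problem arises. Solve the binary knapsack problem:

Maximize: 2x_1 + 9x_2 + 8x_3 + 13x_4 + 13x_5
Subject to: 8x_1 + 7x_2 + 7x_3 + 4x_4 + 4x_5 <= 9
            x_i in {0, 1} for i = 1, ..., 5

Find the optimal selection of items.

Items: item 1 (v=2, w=8), item 2 (v=9, w=7), item 3 (v=8, w=7), item 4 (v=13, w=4), item 5 (v=13, w=4)
Capacity: 9
Checking all 32 subsets (w = total weight, v = total value):
  {}: w = 0, v = 0
  {1}: w = 8, v = 2
  {2}: w = 7, v = 9
  {3}: w = 7, v = 8
  {4}: w = 4, v = 13
  {5}: w = 4, v = 13
  {1, 2}: w = 15 > 9, infeasible
  {1, 3}: w = 15 > 9, infeasible
  {1, 4}: w = 12 > 9, infeasible
  {1, 5}: w = 12 > 9, infeasible
  {2, 3}: w = 14 > 9, infeasible
  {2, 4}: w = 11 > 9, infeasible
  {2, 5}: w = 11 > 9, infeasible
  {3, 4}: w = 11 > 9, infeasible
  {3, 5}: w = 11 > 9, infeasible
  {4, 5}: w = 8, v = 26
  {1, 2, 3}: w = 22 > 9, infeasible
  {1, 2, 4}: w = 19 > 9, infeasible
  {1, 2, 5}: w = 19 > 9, infeasible
  {1, 3, 4}: w = 19 > 9, infeasible
  {1, 3, 5}: w = 19 > 9, infeasible
  {1, 4, 5}: w = 16 > 9, infeasible
  {2, 3, 4}: w = 18 > 9, infeasible
  {2, 3, 5}: w = 18 > 9, infeasible
  {2, 4, 5}: w = 15 > 9, infeasible
  {3, 4, 5}: w = 15 > 9, infeasible
  {1, 2, 3, 4}: w = 26 > 9, infeasible
  {1, 2, 3, 5}: w = 26 > 9, infeasible
  {1, 2, 4, 5}: w = 23 > 9, infeasible
  {1, 3, 4, 5}: w = 23 > 9, infeasible
  {2, 3, 4, 5}: w = 22 > 9, infeasible
  {1, 2, 3, 4, 5}: w = 30 > 9, infeasible
Best feasible subset: items [4, 5]
Total weight: 8 <= 9, total value: 26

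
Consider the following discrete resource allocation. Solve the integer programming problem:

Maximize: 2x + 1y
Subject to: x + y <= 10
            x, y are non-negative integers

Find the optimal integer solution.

Objective: 2x + 1y, constraint: x + y <= 10
Coefficient of x is 2 >= coefficient of y is 1, so allocate the entire budget to x.
Optimal: x = 10, y = 0, value = 20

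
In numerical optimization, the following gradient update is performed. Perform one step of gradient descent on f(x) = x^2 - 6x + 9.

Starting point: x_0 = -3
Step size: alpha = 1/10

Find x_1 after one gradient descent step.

f(x) = x^2 - 6x + 9
f'(x) = 2x - 6
f'(-3) = 2*-3 + (-6) = -12
x_1 = x_0 - alpha * f'(x_0) = -3 - 1/10 * -12 = -9/5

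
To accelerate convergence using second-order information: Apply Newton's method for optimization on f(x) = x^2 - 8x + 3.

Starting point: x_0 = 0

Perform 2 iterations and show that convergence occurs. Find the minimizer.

f(x) = x^2 - 8x + 3, f'(x) = 2x + (-8), f''(x) = 2
Step 1: f'(0) = -8, x_1 = 0 - -8/2 = 4
Step 2: f'(4) = 0, x_2 = 4 (converged)
Newton's method converges in 1 step for quadratics.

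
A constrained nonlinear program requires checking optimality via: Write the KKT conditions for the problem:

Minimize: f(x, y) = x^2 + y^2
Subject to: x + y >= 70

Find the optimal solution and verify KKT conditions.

KKT conditions for min x^2 + y^2 s.t. x + y >= 70:
Stationarity: 2x = mu, 2y = mu
So x = y = mu/2.
Complementary slackness: mu*(x + y - 70) = 0
Primal feasibility: x + y >= 70; dual feasibility: mu >= 0
If mu = 0 then x = y = 0, but 0 + 0 < 70 is infeasible, so the constraint is active.
Constraint active: x + y = 2*(mu/2) = 70 => mu = 70
x = y = 35, f = 2450
Verify: stationarity 2*35 = 70 = mu; primal 35 + 35 = 70 >= 70; dual mu = 70 >= 0; complementary slackness 70*(70 - 70) = 0. All KKT conditions hold.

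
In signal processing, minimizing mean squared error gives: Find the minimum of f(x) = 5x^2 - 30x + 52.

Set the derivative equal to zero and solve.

f(x) = 5x^2 - 30x + 52
f'(x) = 10x + (-30) = 0
x = 30/10 = 3
f(3) = 7
Since f''(x) = 10 > 0, this is a minimum.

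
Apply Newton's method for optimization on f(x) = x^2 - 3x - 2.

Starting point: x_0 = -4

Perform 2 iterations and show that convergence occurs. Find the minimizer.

f(x) = x^2 - 3x - 2, f'(x) = 2x + (-3), f''(x) = 2
Step 1: f'(-4) = -11, x_1 = -4 - -11/2 = 3/2
Step 2: f'(3/2) = 0, x_2 = 3/2 (converged)
Newton's method converges in 1 step for quadratics.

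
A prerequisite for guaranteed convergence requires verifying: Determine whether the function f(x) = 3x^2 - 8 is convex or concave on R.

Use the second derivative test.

f(x) = 3x^2 - 8
f'(x) = 6x + 0
f''(x) = 6
Since f''(x) = 6 > 0 for all x, f is convex on R.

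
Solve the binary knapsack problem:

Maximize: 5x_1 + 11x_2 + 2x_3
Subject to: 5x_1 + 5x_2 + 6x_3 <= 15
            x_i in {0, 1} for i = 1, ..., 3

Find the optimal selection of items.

Items: item 1 (v=5, w=5), item 2 (v=11, w=5), item 3 (v=2, w=6)
Capacity: 15
Checking all 8 subsets (w = total weight, v = total value):
  {}: w = 0, v = 0
  {1}: w = 5, v = 5
  {2}: w = 5, v = 11
  {3}: w = 6, v = 2
  {1, 2}: w = 10, v = 16
  {1, 3}: w = 11, v = 7
  {2, 3}: w = 11, v = 13
  {1, 2, 3}: w = 16 > 15, infeasible
Best feasible subset: items [1, 2]
Total weight: 10 <= 15, total value: 16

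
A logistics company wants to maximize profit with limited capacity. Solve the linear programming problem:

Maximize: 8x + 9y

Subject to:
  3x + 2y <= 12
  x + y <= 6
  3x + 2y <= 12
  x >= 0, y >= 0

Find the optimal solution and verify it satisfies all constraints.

Feasible vertices: (0, 0), (0, 6), (4, 0)
Objective 8x + 9y at each vertex:
  (0, 0): 0
  (0, 6): 54
  (4, 0): 32
Maximum is 54 at (0, 6).
Verify constraints at (x, y) = (0, 6):
  3*0 + 2*6 = 12 <= 12 (active)
  1*0 + 1*6 = 6 <= 6 (active)
  3*0 + 2*6 = 12 <= 12 (active)
  x = 0 >= 0, y = 6 >= 0. All constraints satisfied.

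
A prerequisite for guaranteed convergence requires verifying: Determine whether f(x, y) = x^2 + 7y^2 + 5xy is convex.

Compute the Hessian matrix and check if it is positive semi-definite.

f(x,y) = x^2 + 7y^2 + 5xy
Hessian H = [[2, 5], [5, 14]]
trace(H) = 16, det(H) = 3
Eigenvalues: (16 +/- sqrt(244)) / 2 = 15.81, 0.1898
Since both eigenvalues > 0, f is convex.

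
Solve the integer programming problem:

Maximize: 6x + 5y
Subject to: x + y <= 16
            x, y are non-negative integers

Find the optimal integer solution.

Objective: 6x + 5y, constraint: x + y <= 16
Coefficient of x is 6 >= coefficient of y is 5, so allocate the entire budget to x.
Optimal: x = 16, y = 0, value = 96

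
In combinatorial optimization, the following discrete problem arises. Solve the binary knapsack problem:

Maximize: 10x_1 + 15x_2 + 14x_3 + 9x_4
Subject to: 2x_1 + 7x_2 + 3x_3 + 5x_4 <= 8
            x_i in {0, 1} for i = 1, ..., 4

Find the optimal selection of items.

Items: item 1 (v=10, w=2), item 2 (v=15, w=7), item 3 (v=14, w=3), item 4 (v=9, w=5)
Capacity: 8
Checking all 16 subsets (w = total weight, v = total value):
  {}: w = 0, v = 0
  {1}: w = 2, v = 10
  {2}: w = 7, v = 15
  {3}: w = 3, v = 14
  {4}: w = 5, v = 9
  {1, 2}: w = 9 > 8, infeasible
  {1, 3}: w = 5, v = 24
  {1, 4}: w = 7, v = 19
  {2, 3}: w = 10 > 8, infeasible
  {2, 4}: w = 12 > 8, infeasible
  {3, 4}: w = 8, v = 23
  {1, 2, 3}: w = 12 > 8, infeasible
  {1, 2, 4}: w = 14 > 8, infeasible
  {1, 3, 4}: w = 10 > 8, infeasible
  {2, 3, 4}: w = 15 > 8, infeasible
  {1, 2, 3, 4}: w = 17 > 8, infeasible
Best feasible subset: items [1, 3]
Total weight: 5 <= 8, total value: 24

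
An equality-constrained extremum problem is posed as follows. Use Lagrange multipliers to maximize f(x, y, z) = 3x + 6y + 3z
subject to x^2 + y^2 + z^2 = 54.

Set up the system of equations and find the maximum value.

Lagrange conditions: 3 = 2*lambda*x, 6 = 2*lambda*y, 3 = 2*lambda*z
So x:3 = y:6 = z:3, i.e. x = 3t, y = 6t, z = 3t
Constraint: t^2*(3^2 + 6^2 + 3^2) = 54
  t^2 * 54 = 54  =>  t = sqrt(1)
Maximum = 3*3t + 6*6t + 3*3t = 54*sqrt(1) = 54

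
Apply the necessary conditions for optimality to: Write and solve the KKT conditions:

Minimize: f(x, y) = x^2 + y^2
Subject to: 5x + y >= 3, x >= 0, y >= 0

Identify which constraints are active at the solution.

KKT conditions for min x^2 + y^2 s.t. 5x + 1y >= 3, x >= 0, y >= 0:
Stationarity: 2x = mu*5 + mu_x, 2y = mu*1 + mu_y, with mu, mu_x, mu_y >= 0
Complementary slackness: mu*(5x + y - 3) = 0, mu_x*x = 0, mu_y*y = 0
(0, 0) is infeasible (5*0 + 1*0 < 3), so if mu = 0 stationarity would force x = mu_x/2 >= 0, y = mu_y/2 >= 0 with mu_x*x = mu_y*y = 0, i.e. x = y = 0: contradiction. Hence mu > 0 and 5x + y = 3 is active.
Try x > 0, y > 0 (so mu_x = mu_y = 0): x = 5*mu/2, y = 1*mu/2
Substitute: 5*(5*mu/2) + 1*(1*mu/2) = 3
  mu*26/2 = 3 => mu = 3/13
x* = 15/26 > 0, y* = 3/26 > 0, consistent with mu_x = mu_y = 0.
f is convex and the constraints are linear, so this KKT point is the global minimum.
f* = 9/26
Active constraints: 5x + y >= 3 (holds with equality, mu = 3/13 > 0); x >= 0 and y >= 0 are inactive (mu_x = mu_y = 0).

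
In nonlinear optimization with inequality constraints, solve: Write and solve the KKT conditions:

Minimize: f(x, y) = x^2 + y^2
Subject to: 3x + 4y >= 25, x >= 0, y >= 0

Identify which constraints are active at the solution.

KKT conditions for min x^2 + y^2 s.t. 3x + 4y >= 25, x >= 0, y >= 0:
Stationarity: 2x = mu*3 + mu_x, 2y = mu*4 + mu_y, with mu, mu_x, mu_y >= 0
Complementary slackness: mu*(3x + 4y - 25) = 0, mu_x*x = 0, mu_y*y = 0
(0, 0) is infeasible (3*0 + 4*0 < 25), so if mu = 0 stationarity would force x = mu_x/2 >= 0, y = mu_y/2 >= 0 with mu_x*x = mu_y*y = 0, i.e. x = y = 0: contradiction. Hence mu > 0 and 3x + 4y = 25 is active.
Try x > 0, y > 0 (so mu_x = mu_y = 0): x = 3*mu/2, y = 4*mu/2
Substitute: 3*(3*mu/2) + 4*(4*mu/2) = 25
  mu*25/2 = 25 => mu = 2
x* = 3 > 0, y* = 4 > 0, consistent with mu_x = mu_y = 0.
f is convex and the constraints are linear, so this KKT point is the global minimum.
f* = 25
Active constraints: 3x + 4y >= 25 (holds with equality, mu = 2 > 0); x >= 0 and y >= 0 are inactive (mu_x = mu_y = 0).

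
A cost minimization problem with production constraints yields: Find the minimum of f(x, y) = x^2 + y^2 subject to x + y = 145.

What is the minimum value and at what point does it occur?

Substitute y = 145 - x into f(x,y) = x^2 + y^2:
g(x) = x^2 + (145 - x)^2 = 2x^2 - 290x + 21025
g'(x) = 4x - 290 = 0  =>  x = 145/2
y = 145 - 145/2 = 145/2
Minimum value = (145/2)^2 + (145/2)^2 = 21025/2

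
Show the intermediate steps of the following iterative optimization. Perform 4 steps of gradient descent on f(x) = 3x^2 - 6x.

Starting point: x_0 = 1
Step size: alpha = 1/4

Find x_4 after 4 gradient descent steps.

f(x) = 3x^2 - 6x, f'(x) = 6x + (-6)
Step 1: f'(1) = 0, x_1 = 1 - 1/4 * 0 = 1
Step 2: f'(1) = 0, x_2 = 1 - 1/4 * 0 = 1
Step 3: f'(1) = 0, x_3 = 1 - 1/4 * 0 = 1
Step 4: f'(1) = 0, x_4 = 1 - 1/4 * 0 = 1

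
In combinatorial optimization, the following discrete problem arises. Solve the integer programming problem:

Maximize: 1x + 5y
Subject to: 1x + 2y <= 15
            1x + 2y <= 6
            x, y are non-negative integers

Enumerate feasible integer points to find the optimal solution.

Constraint 1: 1x + 2y <= 15
Constraint 2: 1x + 2y <= 6
Feasible x range (need y >= 0): 0 <= x <= min(15/1, 6/1) => x in {0, ..., 6}.
Enumerate feasible integer points row by row (the coefficient of y is 5 > 0, so for each x the largest feasible y gives the best value):
  x = 0: y <= min((15 - 1*0)/2, (6 - 1*0)/2) => y in {0, ..., 3}; best 1*0 + 5*3 = 15
  x = 1: y <= min((15 - 1*1)/2, (6 - 1*1)/2) => y in {0, ..., 2}; best 1*1 + 5*2 = 11
  x = 2: y <= min((15 - 1*2)/2, (6 - 1*2)/2) => y in {0, ..., 2}; best 1*2 + 5*2 = 12
  x = 3: y <= min((15 - 1*3)/2, (6 - 1*3)/2) => y in {0, ..., 1}; best 1*3 + 5*1 = 8
  x = 4: y <= min((15 - 1*4)/2, (6 - 1*4)/2) => y in {0, ..., 1}; best 1*4 + 5*1 = 9
  x = 5: y <= min((15 - 1*5)/2, (6 - 1*5)/2) => y in {0}; best 1*5 + 5*0 = 5
  x = 6: y <= min((15 - 1*6)/2, (6 - 1*6)/2) => y in {0}; best 1*6 + 5*0 = 6
The maximum 1x + 5y = 15 is achieved at x = 0, y = 3.
Check: 1*0 + 2*3 = 6 <= 15 and 1*0 + 2*3 = 6 <= 6.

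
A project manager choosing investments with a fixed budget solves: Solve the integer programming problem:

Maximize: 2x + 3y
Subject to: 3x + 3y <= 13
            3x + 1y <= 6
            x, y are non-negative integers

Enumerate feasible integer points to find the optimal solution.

Constraint 1: 3x + 3y <= 13
Constraint 2: 3x + 1y <= 6
Feasible x range (need y >= 0): 0 <= x <= min(13/3, 6/3) => x in {0, ..., 2}.
Enumerate feasible integer points row by row (the coefficient of y is 3 > 0, so for each x the largest feasible y gives the best value):
  x = 0: y <= min((13 - 3*0)/3, (6 - 3*0)/1) => y in {0, ..., 4}; best 2*0 + 3*4 = 12
  x = 1: y <= min((13 - 3*1)/3, (6 - 3*1)/1) => y in {0, ..., 3}; best 2*1 + 3*3 = 11
  x = 2: y <= min((13 - 3*2)/3, (6 - 3*2)/1) => y in {0}; best 2*2 + 3*0 = 4
The maximum 2x + 3y = 12 is achieved at x = 0, y = 4.
Check: 3*0 + 3*4 = 12 <= 13 and 3*0 + 1*4 = 4 <= 6.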